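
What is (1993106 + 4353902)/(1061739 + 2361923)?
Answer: 3173504/1711831 ≈ 1.8539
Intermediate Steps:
(1993106 + 4353902)/(1061739 + 2361923) = 6347008/3423662 = 6347008*(1/3423662) = 3173504/1711831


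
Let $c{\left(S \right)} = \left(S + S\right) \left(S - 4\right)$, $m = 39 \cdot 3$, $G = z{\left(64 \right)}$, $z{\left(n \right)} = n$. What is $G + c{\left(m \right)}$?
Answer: $26506$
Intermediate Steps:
$G = 64$
$m = 117$
$c{\left(S \right)} = 2 S \left(-4 + S\right)$
$G + c{\left(m \right)} = 64 + 2 \cdot 117 \left(-4 + 117\right) = 64 + 2 \cdot 117 \cdot 113 = 64 + 26442 = 26506$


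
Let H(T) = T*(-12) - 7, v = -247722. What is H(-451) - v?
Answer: 253127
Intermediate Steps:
H(T) = -7 - 12*T (H(T) = -12*T - 7 = -7 - 12*T)
H(-451) - v = (-7 - 12*(-451)) - 1*(-247722) = (-7 + 5412) + 247722 = 5405 + 247722 = 253127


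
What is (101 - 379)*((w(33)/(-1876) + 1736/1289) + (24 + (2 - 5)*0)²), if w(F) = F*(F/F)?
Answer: -194054656157/1209082 ≈ -1.6050e+5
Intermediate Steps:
w(F) = F (w(F) = F*1 = F)
(101 - 379)*((w(33)/(-1876) + 1736/1289) + (24 + (2 - 5)*0)²) = (101 - 379)*((33/(-1876) + 1736/1289) + (24 + (2 - 5)*0)²) = -278*((33*(-1/1876) + 1736*(1/1289)) + (24 - 3*0)²) = -278*((-33/1876 + 1736/1289) + (24 + 0)²) = -278*(3214199/2418164 + 24²) = -278*(3214199/2418164 + 576) = -278*1396076663/2418164 = -194054656157/1209082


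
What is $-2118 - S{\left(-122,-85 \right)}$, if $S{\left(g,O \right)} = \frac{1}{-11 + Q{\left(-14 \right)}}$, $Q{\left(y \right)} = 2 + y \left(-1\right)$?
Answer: $- \frac{10591}{5} \approx -2118.2$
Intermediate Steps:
$Q{\left(y \right)} = 2 - y$
$S{\left(g,O \right)} = \frac{1}{5}$ ($S{\left(g,O \right)} = \frac{1}{-11 + \left(2 - -14\right)} = \frac{1}{-11 + \left(2 + 14\right)} = \frac{1}{-11 + 16} = \frac{1}{5}$)
$-2118 - S{\left(-122,-85 \right)} = -2118 - \frac{1}{5} = - \frac{10591}{5}$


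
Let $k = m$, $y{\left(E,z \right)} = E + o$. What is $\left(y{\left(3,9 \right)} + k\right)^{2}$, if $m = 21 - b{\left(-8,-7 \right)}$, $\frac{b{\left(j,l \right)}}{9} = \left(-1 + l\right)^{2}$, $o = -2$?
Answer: $306916$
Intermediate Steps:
$y{\left(E,z \right)} = -2 + E$ ($y{\left(E,z \right)} = E - 2 = -2 + E$)
$b{\left(j,l \right)} = 9 \left(-1 + l\right)^{2}$
$m = -555$ ($m = 21 - 9 \left(-1 - 7\right)^{2} = 21 - 9 \left(-8\right)^{2} = 21 - 9 \cdot 64 = 21 - 576 = -555$)
$k = -555$
$\left(y{\left(3,9 \right)} + k\right)^{2} = \left(\left(-2 + 3\right) - 555\right)^{2} = \left(1 - 555\right)^{2} = \left(-554\right)^{2} = 306916$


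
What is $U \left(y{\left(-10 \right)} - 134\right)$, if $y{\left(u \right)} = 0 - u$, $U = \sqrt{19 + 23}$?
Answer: $- 124 \sqrt{42} \approx -803.61$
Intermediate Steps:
$U = \sqrt{42} \approx 6.4807$
$y{\left(u \right)} = - u$
$U \left(y{\left(-10 \right)} - 134\right) = \sqrt{42} \left(\left(-1\right) \left(-10\right) - 134\right) = \sqrt{42} \left(10 - 134\right) = \sqrt{42} \left(-124\right) = - 124 \sqrt{42}$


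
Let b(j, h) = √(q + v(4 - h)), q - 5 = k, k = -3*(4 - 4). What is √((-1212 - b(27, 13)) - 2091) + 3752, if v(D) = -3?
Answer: 3752 + √(-3303 - √2) ≈ 3752.0 + 57.484*I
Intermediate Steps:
k = 0 (k = -3*0 = 0)
q = 5 (q = 5 + 0 = 5)
b(j, h) = √2 (b(j, h) = √(5 - 3) = √2)
√((-1212 - b(27, 13)) - 2091) + 3752 = √((-1212 - √2) - 2091) + 3752 = √(-3303 - √2) + 3752 = 3752 + √(-3303 - √2)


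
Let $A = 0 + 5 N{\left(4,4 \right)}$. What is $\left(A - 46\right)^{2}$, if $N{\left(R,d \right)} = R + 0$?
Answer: $676$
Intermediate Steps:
$N{\left(R,d \right)} = R$
$A = 20$ ($A = 0 + 5 \cdot 4 = 0 + 20 = 20$)
$\left(A - 46\right)^{2} = \left(20 - 46\right)^{2} = \left(-26\right)^{2} = 676$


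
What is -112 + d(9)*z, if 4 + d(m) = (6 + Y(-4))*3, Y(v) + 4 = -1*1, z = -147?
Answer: 35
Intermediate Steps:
Y(v) = -5 (Y(v) = -4 - 1*1 = -4 - 1 = -5)
d(m) = -1 (d(m) = -4 + (6 - 5)*3 = -4 + 1*3 = -4 + 3 = -1)
-112 + d(9)*z = -112 - 1*(-147) = -112 + 147 = 35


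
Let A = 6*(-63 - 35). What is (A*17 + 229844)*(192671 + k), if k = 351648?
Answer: 119667443512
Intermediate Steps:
A = -588 (A = 6*(-98) = -588)
(A*17 + 229844)*(192671 + k) = (-588*17 + 229844)*(192671 + 351648) = (-9996 + 229844)*544319 = 219848*544319 = 119667443512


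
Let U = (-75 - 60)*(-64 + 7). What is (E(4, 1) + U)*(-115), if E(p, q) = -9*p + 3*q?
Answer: -881130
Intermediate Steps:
U = 7695 (U = -135*(-57) = 7695)
(E(4, 1) + U)*(-115) = ((-9*4 + 3*1) + 7695)*(-115) = ((-36 + 3) + 7695)*(-115) = (-33 + 7695)*(-115) = 7662*(-115) = -881130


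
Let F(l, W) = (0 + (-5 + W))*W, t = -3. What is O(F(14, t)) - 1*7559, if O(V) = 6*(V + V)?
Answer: -7271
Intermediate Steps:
F(l, W) = W*(-5 + W) (F(l, W) = (-5 + W)*W = W*(-5 + W))
O(V) = 12*V (O(V) = 6*(2*V) = 12*V)
O(F(14, t)) - 1*7559 = 12*(-3*(-5 - 3)) - 1*7559 = 12*(-3*(-8)) - 7559 = 12*24 - 7559 = 288 - 7559 = -7271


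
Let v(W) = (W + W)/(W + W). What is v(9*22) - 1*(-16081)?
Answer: 16082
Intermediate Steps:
v(W) = 1 (v(W) = (2*W)/((2*W)) = (2*W)*(1/(2*W)) = 1)
v(9*22) - 1*(-16081) = 1 - 1*(-16081) = 1 + 16081 = 16082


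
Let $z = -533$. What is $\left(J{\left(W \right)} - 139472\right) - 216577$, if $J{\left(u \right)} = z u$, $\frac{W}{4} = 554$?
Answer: $-1537177$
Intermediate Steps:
$W = 2216$ ($W = 4 \cdot 554 = 2216$)
$J{\left(u \right)} = - 533 u$
$\left(J{\left(W \right)} - 139472\right) - 216577 = \left(\left(-533\right) 2216 - 139472\right) - 216577 = \left(-1181128 - 139472\right) - 216577 = -1320600 - 216577 = -1537177$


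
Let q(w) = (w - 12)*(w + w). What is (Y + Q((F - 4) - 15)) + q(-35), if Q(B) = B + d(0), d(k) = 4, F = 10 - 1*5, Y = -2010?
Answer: 1270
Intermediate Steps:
q(w) = 2*w*(-12 + w) (q(w) = (-12 + w)*(2*w) = 2*w*(-12 + w))
F = 5 (F = 10 - 5 = 5)
Q(B) = 4 + B (Q(B) = B + 4 = 4 + B)
(Y + Q((F - 4) - 15)) + q(-35) = (-2010 + (4 + ((5 - 4) - 15))) + 2*(-35)*(-12 - 35) = (-2010 + (4 + (1 - 15))) + 2*(-35)*(-47) = (-2010 + (4 - 14)) + 3290 = (-2010 - 10) + 3290 = -2020 + 3290 = 1270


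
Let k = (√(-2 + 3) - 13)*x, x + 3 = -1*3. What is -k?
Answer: -72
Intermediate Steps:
x = -6 (x = -3 - 1*3 = -3 - 3 = -6)
k = 72 (k = (√(-2 + 3) - 13)*(-6) = (√1 - 13)*(-6) = (1 - 13)*(-6) = -12*(-6) = 72)
-k = -1*72 = -72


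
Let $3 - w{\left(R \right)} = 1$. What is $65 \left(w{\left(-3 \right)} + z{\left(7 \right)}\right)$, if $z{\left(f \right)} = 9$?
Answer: $715$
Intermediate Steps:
$w{\left(R \right)} = 2$ ($w{\left(R \right)} = 3 - 1 = 2$)
$65 \left(w{\left(-3 \right)} + z{\left(7 \right)}\right) = 65 \left(2 + 9\right) = 65 \cdot 11 = 715$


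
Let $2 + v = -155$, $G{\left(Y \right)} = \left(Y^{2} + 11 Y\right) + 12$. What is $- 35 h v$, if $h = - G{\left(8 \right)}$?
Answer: $-901180$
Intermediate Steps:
$G{\left(Y \right)} = 12 + Y^{2} + 11 Y$
$v = -157$ ($v = -2 - 155 = -157$)
$h = -164$ ($h = - (12 + 8^{2} + 11 \cdot 8) = - (12 + 64 + 88) = \left(-1\right) 164 = -164$)
$- 35 h v = \left(-35\right) \left(-164\right) \left(-157\right) = 5740 \left(-157\right) = -901180$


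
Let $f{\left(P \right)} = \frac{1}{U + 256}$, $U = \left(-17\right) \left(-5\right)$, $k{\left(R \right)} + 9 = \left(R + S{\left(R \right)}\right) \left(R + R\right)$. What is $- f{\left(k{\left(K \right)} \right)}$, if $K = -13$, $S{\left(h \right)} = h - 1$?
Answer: $- \frac{1}{341} \approx -0.0029326$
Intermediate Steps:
$S{\left(h \right)} = -1 + h$ ($S{\left(h \right)} = h - 1 = -1 + h$)
$k{\left(R \right)} = -9 + 2 R \left(-1 + 2 R\right)$ ($k{\left(R \right)} = -9 + \left(R + \left(-1 + R\right)\right) \left(R + R\right) = -9 + \left(-1 + 2 R\right) 2 R = -9 + 2 R \left(-1 + 2 R\right)$)
$U = 85$
$f{\left(P \right)} = \frac{1}{341}$ ($f{\left(P \right)} = \frac{1}{85 + 256} = \frac{1}{341}$)
$- f{\left(k{\left(K \right)} \right)} = \left(-1\right) \frac{1}{341} = - \frac{1}{341}$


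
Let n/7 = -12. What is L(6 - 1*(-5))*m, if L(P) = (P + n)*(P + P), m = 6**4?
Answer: -2081376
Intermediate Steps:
n = -84 (n = 7*(-12) = -84)
m = 1296
L(P) = 2*P*(-84 + P) (L(P) = (P - 84)*(P + P) = (-84 + P)*(2*P) = 2*P*(-84 + P))
L(6 - 1*(-5))*m = (2*(6 - 1*(-5))*(-84 + (6 - 1*(-5))))*1296 = (2*(6 + 5)*(-84 + (6 + 5)))*1296 = (2*11*(-84 + 11))*1296 = (2*11*(-73))*1296 = -1606*1296 = -2081376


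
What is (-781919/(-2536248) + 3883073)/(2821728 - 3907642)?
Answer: -9848436912023/2754147210672 ≈ -3.5759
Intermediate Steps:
(-781919/(-2536248) + 3883073)/(2821728 - 3907642) = (-781919*(-1/2536248) + 3883073)/(-1085914) = (781919/2536248 + 3883073)*(-1/1085914) = (9848436912023/2536248)*(-1/1085914) = -9848436912023/2754147210672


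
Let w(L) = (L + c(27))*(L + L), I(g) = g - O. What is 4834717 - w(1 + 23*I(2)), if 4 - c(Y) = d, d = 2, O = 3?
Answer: 4833837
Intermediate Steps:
I(g) = -3 + g (I(g) = g - 1*3 = g - 3 = -3 + g)
c(Y) = 2 (c(Y) = 4 - 1*2 = 4 - 2 = 2)
w(L) = 2*L*(2 + L) (w(L) = (L + 2)*(L + L) = (2 + L)*(2*L) = 2*L*(2 + L))
4834717 - w(1 + 23*I(2)) = 4834717 - 2*(1 + 23*(-3 + 2))*(2 + (1 + 23*(-3 + 2))) = 4834717 - 2*(1 + 23*(-1))*(2 + (1 + 23*(-1))) = 4834717 - 2*(1 - 23)*(2 + (1 - 23)) = 4834717 - 2*(-22)*(2 - 22) = 4834717 - 2*(-22)*(-20) = 4834717 - 1*880 = 4834717 - 880 = 4833837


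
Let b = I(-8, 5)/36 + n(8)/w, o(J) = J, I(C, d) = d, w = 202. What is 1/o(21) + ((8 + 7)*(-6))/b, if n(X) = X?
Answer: -6871391/13629 ≈ -504.17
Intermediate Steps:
b = 649/3636 (b = 5/36 + 8/202 = 5*(1/36) + 8*(1/202) = 5/36 + 4/101 = 649/3636 ≈ 0.17849)
1/o(21) + ((8 + 7)*(-6))/b = 1/21 + ((8 + 7)*(-6))/(649/3636) = 1*(1/21) + (15*(-6))*(3636/649) = 1/21 - 90*3636/649 = 1/21 - 327240/649 = -6871391/13629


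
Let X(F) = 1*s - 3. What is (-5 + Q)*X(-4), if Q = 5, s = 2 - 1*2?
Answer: 0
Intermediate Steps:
s = 0 (s = 2 - 2 = 0)
X(F) = -3 (X(F) = 1*0 - 3 = 0 - 3 = -3)
(-5 + Q)*X(-4) = (-5 + 5)*(-3) = 0*(-3) = 0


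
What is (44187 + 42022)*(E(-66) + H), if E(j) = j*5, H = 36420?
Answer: 3111282810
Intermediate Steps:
E(j) = 5*j
(44187 + 42022)*(E(-66) + H) = (44187 + 42022)*(5*(-66) + 36420) = 86209*(-330 + 36420) = 86209*36090 = 3111282810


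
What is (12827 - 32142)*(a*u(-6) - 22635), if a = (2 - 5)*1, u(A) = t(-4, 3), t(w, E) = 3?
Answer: 437368860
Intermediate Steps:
u(A) = 3
a = -3 (a = -3*1 = -3)
(12827 - 32142)*(a*u(-6) - 22635) = (12827 - 32142)*(-3*3 - 22635) = -19315*(-9 - 22635) = -19315*(-22644) = 437368860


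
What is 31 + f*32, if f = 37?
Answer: 1215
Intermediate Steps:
31 + f*32 = 31 + 37*32 = 31 + 1184 = 1215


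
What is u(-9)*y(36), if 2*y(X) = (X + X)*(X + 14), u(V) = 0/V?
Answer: 0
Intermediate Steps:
u(V) = 0
y(X) = X*(14 + X) (y(X) = ((X + X)*(X + 14))/2 = ((2*X)*(14 + X))/2 = (2*X*(14 + X))/2 = X*(14 + X))
u(-9)*y(36) = 0*(36*(14 + 36)) = 0*(36*50) = 0*1800 = 0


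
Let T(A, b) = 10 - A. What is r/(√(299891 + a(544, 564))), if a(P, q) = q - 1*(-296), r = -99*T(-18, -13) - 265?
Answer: -3037*√300751/300751 ≈ -5.5378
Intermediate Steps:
r = -3037 (r = -99*(10 - 1*(-18)) - 265 = -99*(10 + 18) - 265 = -99*28 - 265 = -2772 - 265 = -3037)
a(P, q) = 296 + q (a(P, q) = q + 296 = 296 + q)
r/(√(299891 + a(544, 564))) = -3037/√(299891 + (296 + 564)) = -3037/√(299891 + 860) = -3037*√300751/300751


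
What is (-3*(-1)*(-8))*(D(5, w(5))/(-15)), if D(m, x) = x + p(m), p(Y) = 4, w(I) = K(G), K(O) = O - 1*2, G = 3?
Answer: 8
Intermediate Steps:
K(O) = -2 + O (K(O) = O - 2 = -2 + O)
w(I) = 1 (w(I) = -2 + 3 = 1)
D(m, x) = 4 + x (D(m, x) = x + 4 = 4 + x)
(-3*(-1)*(-8))*(D(5, w(5))/(-15)) = (-3*(-1)*(-8))*((4 + 1)/(-15)) = (3*(-8))*(5*(-1/15)) = -24*(-⅓) = 8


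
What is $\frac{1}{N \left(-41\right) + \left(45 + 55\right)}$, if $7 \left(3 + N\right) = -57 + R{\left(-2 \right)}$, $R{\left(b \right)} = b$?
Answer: $\frac{7}{3980} \approx 0.0017588$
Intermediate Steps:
$N = - \frac{80}{7}$ ($N = -3 + \frac{-57 - 2}{7} = -3 + \frac{1}{7} \left(-59\right) = -3 - \frac{59}{7} = - \frac{80}{7} \approx -11.429$)
$\frac{1}{N \left(-41\right) + \left(45 + 55\right)} = \frac{1}{\left(- \frac{80}{7}\right) \left(-41\right) + \left(45 + 55\right)} = \frac{1}{\frac{3280}{7} + 100} = \frac{1}{\frac{3980}{7}} = \frac{7}{3980}$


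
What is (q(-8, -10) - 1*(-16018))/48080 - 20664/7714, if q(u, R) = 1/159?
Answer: -9880285207/4212240720 ≈ -2.3456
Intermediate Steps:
q(u, R) = 1/159
(q(-8, -10) - 1*(-16018))/48080 - 20664/7714 = (1/159 - 1*(-16018))/48080 - 20664/7714 = (1/159 + 16018)*(1/48080) - 20664*1/7714 = (2546863/159)*(1/48080) - 1476/551 = 2546863/7644720 - 1476/551 = -9880285207/4212240720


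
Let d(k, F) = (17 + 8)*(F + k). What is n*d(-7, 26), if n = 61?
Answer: 28975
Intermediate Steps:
d(k, F) = 25*F + 25*k (d(k, F) = 25*(F + k) = 25*F + 25*k)
n*d(-7, 26) = 61*(25*26 + 25*(-7)) = 61*(650 - 175) = 61*475 = 28975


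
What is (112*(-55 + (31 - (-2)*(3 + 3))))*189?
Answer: -254016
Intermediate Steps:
(112*(-55 + (31 - (-2)*(3 + 3))))*189 = (112*(-55 + (31 - (-2)*6)))*189 = (112*(-55 + (31 - 1*(-12))))*189 = (112*(-55 + (31 + 12)))*189 = (112*(-55 + 43))*189 = (112*(-12))*189 = -1344*189 = -254016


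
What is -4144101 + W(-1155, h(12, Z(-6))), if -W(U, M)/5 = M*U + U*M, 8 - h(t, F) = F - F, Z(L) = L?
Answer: -4051701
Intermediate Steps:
h(t, F) = 8 (h(t, F) = 8 - (F - F) = 8 - 1*0 = 8 + 0 = 8)
W(U, M) = -10*M*U (W(U, M) = -5*(M*U + U*M) = -5*(M*U + M*U) = -10*M*U)
-4144101 + W(-1155, h(12, Z(-6))) = -4144101 - 10*8*(-1155) = -4144101 + 92400 = -4051701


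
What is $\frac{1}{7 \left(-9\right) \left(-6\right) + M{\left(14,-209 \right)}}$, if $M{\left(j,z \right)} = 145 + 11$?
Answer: $\frac{1}{534} \approx 0.0018727$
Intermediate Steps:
$M{\left(j,z \right)} = 156$
$\frac{1}{7 \left(-9\right) \left(-6\right) + M{\left(14,-209 \right)}} = \frac{1}{7 \left(-9\right) \left(-6\right) + 156} = \frac{1}{\left(-63\right) \left(-6\right) + 156} = \frac{1}{378 + 156} = \frac{1}{534}$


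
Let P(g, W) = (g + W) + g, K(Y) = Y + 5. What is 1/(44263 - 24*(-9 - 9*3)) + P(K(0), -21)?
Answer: -496396/45127 ≈ -11.000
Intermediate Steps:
K(Y) = 5 + Y
P(g, W) = W + 2*g (P(g, W) = (W + g) + g = W + 2*g)
1/(44263 - 24*(-9 - 9*3)) + P(K(0), -21) = 1/(44263 - 24*(-9 - 9*3)) + (-21 + 2*(5 + 0)) = 1/(44263 - 24*(-9 - 27)) + (-21 + 2*5) = 1/(44263 - 24*(-36)) + (-21 + 10) = 1/(44263 + 864) - 11 = 1/45127 - 11 = -496396/45127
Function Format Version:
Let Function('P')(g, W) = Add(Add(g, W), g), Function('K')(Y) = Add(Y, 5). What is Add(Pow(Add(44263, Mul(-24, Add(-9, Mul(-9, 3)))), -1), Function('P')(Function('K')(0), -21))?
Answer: Rational(-496396, 45127) ≈ -11.000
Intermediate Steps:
Function('K')(Y) = Add(5, Y)
Function('P')(g, W) = Add(W, Mul(2, g)) (Function('P')(g, W) = Add(Add(W, g), g) = Add(W, Mul(2, g)))
Add(Pow(Add(44263, Mul(-24, Add(-9, Mul(-9, 3)))), -1), Function('P')(Function('K')(0), -21)) = Add(Pow(Add(44263, Mul(-24, Add(-9, Mul(-9, 3)))), -1), Add(-21, Mul(2, Add(5, 0)))) = Add(Pow(Add(44263, Mul(-24, Add(-9, -27))), -1), Add(-21, Mul(2, 5))) = Add(Pow(Add(44263, Mul(-24, -36)), -1), Add(-21, 10)) = Add(Pow(Add(44263, 864), -1), -11) = Add(Pow(45127, -1), -11) = Add(Rational(1, 45127), -11) = Rational(-496396, 45127)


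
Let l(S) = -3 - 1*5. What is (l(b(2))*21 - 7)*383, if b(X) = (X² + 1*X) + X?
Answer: -67025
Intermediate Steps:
b(X) = X² + 2*X (b(X) = (X² + X) + X = (X + X²) + X = X² + 2*X)
l(S) = -8 (l(S) = -3 - 5 = -8)
(l(b(2))*21 - 7)*383 = (-8*21 - 7)*383 = (-168 - 7)*383 = -175*383 = -67025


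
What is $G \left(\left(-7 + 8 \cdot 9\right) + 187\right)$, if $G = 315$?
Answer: $79380$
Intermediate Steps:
$G \left(\left(-7 + 8 \cdot 9\right) + 187\right) = 315 \left(\left(-7 + 8 \cdot 9\right) + 187\right) = 315 \left(\left(-7 + 72\right) + 187\right) = 315 \left(65 + 187\right) = 315 \cdot 252 = 79380$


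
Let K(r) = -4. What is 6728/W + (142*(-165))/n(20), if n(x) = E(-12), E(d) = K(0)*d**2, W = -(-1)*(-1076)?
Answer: 888973/25824 ≈ 34.424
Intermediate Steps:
W = -1076 (W = -1*1076 = -1076)
E(d) = -4*d**2
n(x) = -576 (n(x) = -4*(-12)**2 = -4*144 = -576)
6728/W + (142*(-165))/n(20) = 6728/(-1076) + (142*(-165))/(-576) = 6728*(-1/1076) - 23430*(-1/576) = -1682/269 + 3905/96 = 888973/25824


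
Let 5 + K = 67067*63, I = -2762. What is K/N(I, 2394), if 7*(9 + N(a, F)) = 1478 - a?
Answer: 29576512/4177 ≈ 7080.8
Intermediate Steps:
K = 4225216 (K = -5 + 67067*63 = -5 + 4225221 = 4225216)
N(a, F) = 1415/7 - a/7 (N(a, F) = -9 + (1478 - a)/7 = -9 + (1478/7 - a/7) = 1415/7 - a/7)
K/N(I, 2394) = 4225216/(1415/7 - 1/7*(-2762)) = 4225216/(1415/7 + 2762/7) = 4225216/(4177/7) = 4225216*(7/4177) = 29576512/4177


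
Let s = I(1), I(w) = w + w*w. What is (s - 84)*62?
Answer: -5084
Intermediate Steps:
I(w) = w + w²
s = 2 (s = 1*(1 + 1) = 1*2 = 2)
(s - 84)*62 = (2 - 84)*62 = -82*62 = -5084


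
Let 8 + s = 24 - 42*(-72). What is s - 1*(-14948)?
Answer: 17988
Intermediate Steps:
s = 3040 (s = -8 + (24 - 42*(-72)) = -8 + (24 + 3024) = -8 + 3048 = 3040)
s - 1*(-14948) = 3040 - 1*(-14948) = 3040 + 14948 = 17988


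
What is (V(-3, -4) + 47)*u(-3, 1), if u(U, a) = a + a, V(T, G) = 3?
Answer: 100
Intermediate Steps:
u(U, a) = 2*a
(V(-3, -4) + 47)*u(-3, 1) = (3 + 47)*(2*1) = 50*2 = 100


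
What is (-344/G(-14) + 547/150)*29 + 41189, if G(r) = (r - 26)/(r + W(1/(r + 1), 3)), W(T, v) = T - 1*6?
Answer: 70760759/1950 ≈ 36288.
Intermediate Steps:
W(T, v) = -6 + T (W(T, v) = T - 6 = -6 + T)
G(r) = (-26 + r)/(-6 + r + 1/(1 + r)) (G(r) = (r - 26)/(r + (-6 + 1/(r + 1))) = (-26 + r)/(r + (-6 + 1/(1 + r))) = (-26 + r)/(-6 + r + 1/(1 + r)))
(-344/G(-14) + 547/150)*29 + 41189 = (-344*(1 + (1 - 14)*(-6 - 14))/((1 - 14)*(-26 - 14)) + 547/150)*29 + 41189 = (-344/(-13*(-40)/(1 - 13*(-20))) + 547*(1/150))*29 + 41189 = (-344/(-13*(-40)/(1 + 260)) + 547/150)*29 + 41189 = (-344/(-13*(-40)/261) + 547/150)*29 + 41189 = (-344/((1/261)*(-13)*(-40)) + 547/150)*29 + 41189 = (-344/520/261 + 547/150)*29 + 41189 = (-344*261/520 + 547/150)*29 + 41189 = (-11223/65 + 547/150)*29 + 41189 = -329579/1950*29 + 41189 = -9557791/1950 + 41189 = 70760759/1950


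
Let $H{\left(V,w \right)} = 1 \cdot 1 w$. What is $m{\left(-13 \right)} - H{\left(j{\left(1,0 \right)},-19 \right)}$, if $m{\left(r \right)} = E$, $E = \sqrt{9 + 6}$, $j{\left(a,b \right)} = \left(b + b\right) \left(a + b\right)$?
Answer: $19 + \sqrt{15} \approx 22.873$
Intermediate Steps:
$j{\left(a,b \right)} = 2 b \left(a + b\right)$
$H{\left(V,w \right)} = w$ ($H{\left(V,w \right)} = 1 w = w$)
$E = \sqrt{15} \approx 3.873$
$m{\left(r \right)} = \sqrt{15}$
$m{\left(-13 \right)} - H{\left(j{\left(1,0 \right)},-19 \right)} = \sqrt{15} - -19 = \sqrt{15} + 19 = 19 + \sqrt{15}$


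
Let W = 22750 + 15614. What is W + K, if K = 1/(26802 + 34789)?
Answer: 2362877125/61591 ≈ 38364.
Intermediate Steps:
K = 1/61591 ≈ 1.6236e-5
W = 38364
W + K = 38364 + 1/61591 = 2362877125/61591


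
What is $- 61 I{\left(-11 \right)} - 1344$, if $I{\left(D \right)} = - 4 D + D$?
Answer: $-3357$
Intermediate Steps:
$I{\left(D \right)} = - 3 D$
$- 61 I{\left(-11 \right)} - 1344 = - 61 \left(\left(-3\right) \left(-11\right)\right) - 1344 = \left(-61\right) 33 - 1344 = -2013 - 1344 = -3357$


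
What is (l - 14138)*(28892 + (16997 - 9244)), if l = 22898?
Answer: 321010200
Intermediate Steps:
(l - 14138)*(28892 + (16997 - 9244)) = (22898 - 14138)*(28892 + (16997 - 9244)) = 8760*(28892 + 7753) = 8760*36645 = 321010200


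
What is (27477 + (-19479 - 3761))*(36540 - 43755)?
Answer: -30569955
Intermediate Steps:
(27477 + (-19479 - 3761))*(36540 - 43755) = (27477 - 23240)*(-7215) = 4237*(-7215) = -30569955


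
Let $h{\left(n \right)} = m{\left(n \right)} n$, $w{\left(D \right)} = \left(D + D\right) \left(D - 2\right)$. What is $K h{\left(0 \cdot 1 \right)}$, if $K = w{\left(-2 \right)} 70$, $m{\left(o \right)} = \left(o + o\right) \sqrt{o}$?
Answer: $0$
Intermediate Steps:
$w{\left(D \right)} = 2 D \left(-2 + D\right)$
$m{\left(o \right)} = 2 o^{\frac{3}{2}}$ ($m{\left(o \right)} = 2 o \sqrt{o} = 2 o^{\frac{3}{2}}$)
$K = 1120$ ($K = 2 \left(-2\right) \left(-2 - 2\right) 70 = 2 \left(-2\right) \left(-4\right) 70 = 16 \cdot 70 = 1120$)
$h{\left(n \right)} = 2 n^{\frac{5}{2}}$ ($h{\left(n \right)} = 2 n^{\frac{3}{2}} n = 2 n^{\frac{5}{2}}$)
$K h{\left(0 \cdot 1 \right)} = 1120 \cdot 2 \left(0 \cdot 1\right)^{\frac{5}{2}} = 1120 \cdot 2 \cdot 0^{\frac{5}{2}} = 1120 \cdot 2 \cdot 0 = 1120 \cdot 0 = 0$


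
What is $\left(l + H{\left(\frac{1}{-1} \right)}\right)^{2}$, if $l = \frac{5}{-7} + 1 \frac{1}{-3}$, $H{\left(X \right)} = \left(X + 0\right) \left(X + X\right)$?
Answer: $\frac{400}{441} \approx 0.90703$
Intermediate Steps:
$H{\left(X \right)} = 2 X^{2}$ ($H{\left(X \right)} = X 2 X = 2 X^{2}$)
$l = - \frac{22}{21}$ ($l = 5 \left(- \frac{1}{7}\right) + 1 \left(- \frac{1}{3}\right) = - \frac{5}{7} - \frac{1}{3} = - \frac{22}{21} \approx -1.0476$)
$\left(l + H{\left(\frac{1}{-1} \right)}\right)^{2} = \left(- \frac{22}{21} + 2 \left(\frac{1}{-1}\right)^{2}\right)^{2} = \left(- \frac{22}{21} + 2 \left(-1\right)^{2}\right)^{2} = \left(- \frac{22}{21} + 2 \cdot 1\right)^{2} = \left(- \frac{22}{21} + 2\right)^{2} = \left(\frac{20}{21}\right)^{2} = \frac{400}{441}$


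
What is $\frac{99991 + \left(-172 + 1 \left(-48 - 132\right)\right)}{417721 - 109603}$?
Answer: $\frac{33213}{102706} \approx 0.32338$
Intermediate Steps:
$\frac{99991 + \left(-172 + 1 \left(-48 - 132\right)\right)}{417721 - 109603} = \frac{99991 + \left(-172 + 1 \left(-48 - 132\right)\right)}{308118} = \left(99991 + \left(-172 + 1 \left(-180\right)\right)\right) \frac{1}{308118} = \left(99991 - 352\right) \frac{1}{308118} = 99639 \cdot \frac{1}{308118} = \frac{33213}{102706}$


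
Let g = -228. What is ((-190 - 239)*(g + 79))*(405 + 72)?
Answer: 30490317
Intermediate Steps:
((-190 - 239)*(g + 79))*(405 + 72) = ((-190 - 239)*(-228 + 79))*(405 + 72) = -429*(-149)*477 = 63921*477 = 30490317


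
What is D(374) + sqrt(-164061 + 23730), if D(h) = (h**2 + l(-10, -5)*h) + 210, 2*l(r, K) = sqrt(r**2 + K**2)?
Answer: 140086 + 935*sqrt(5) + I*sqrt(140331) ≈ 1.4218e+5 + 374.61*I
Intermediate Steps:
l(r, K) = sqrt(K**2 + r**2)/2 (l(r, K) = sqrt(r**2 + K**2)/2 = sqrt(K**2 + r**2)/2)
D(h) = 210 + h**2 + 5*h*sqrt(5)/2 (D(h) = (h**2 + (sqrt((-5)**2 + (-10)**2)/2)*h) + 210 = (h**2 + (sqrt(25 + 100)/2)*h) + 210 = (h**2 + (sqrt(125)/2)*h) + 210 = (h**2 + ((5*sqrt(5))/2)*h) + 210 = (h**2 + (5*sqrt(5)/2)*h) + 210 = (h**2 + 5*h*sqrt(5)/2) + 210 = 210 + h**2 + 5*h*sqrt(5)/2)
D(374) + sqrt(-164061 + 23730) = (210 + 374**2 + (5/2)*374*sqrt(5)) + sqrt(-164061 + 23730) = (210 + 139876 + 935*sqrt(5)) + sqrt(-140331) = (140086 + 935*sqrt(5)) + I*sqrt(140331) = 140086 + 935*sqrt(5) + I*sqrt(140331)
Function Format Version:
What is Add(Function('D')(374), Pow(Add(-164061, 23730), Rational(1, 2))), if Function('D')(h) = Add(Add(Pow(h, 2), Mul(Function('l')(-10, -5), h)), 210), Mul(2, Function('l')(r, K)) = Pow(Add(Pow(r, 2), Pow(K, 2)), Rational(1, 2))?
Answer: Add(140086, Mul(935, Pow(5, Rational(1, 2))), Mul(I, Pow(140331, Rational(1, 2)))) ≈ Add(1.4218e+5, Mul(374.61, I))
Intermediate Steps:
Function('l')(r, K) = Mul(Rational(1, 2), Pow(Add(Pow(K, 2), Pow(r, 2)), Rational(1, 2))) (Function('l')(r, K) = Mul(Rational(1, 2), Pow(Add(Pow(r, 2), Pow(K, 2)), Rational(1, 2))) = Mul(Rational(1, 2), Pow(Add(Pow(K, 2), Pow(r, 2)), Rational(1, 2))))
Function('D')(h) = Add(210, Pow(h, 2), Mul(Rational(5, 2), h, Pow(5, Rational(1, 2)))) (Function('D')(h) = Add(Add(Pow(h, 2), Mul(Mul(Rational(1, 2), Pow(Add(Pow(-5, 2), Pow(-10, 2)), Rational(1, 2))), h)), 210) = Add(Add(Pow(h, 2), Mul(Mul(Rational(1, 2), Pow(Add(25, 100), Rational(1, 2))), h)), 210) = Add(Add(Pow(h, 2), Mul(Mul(Rational(1, 2), Pow(125, Rational(1, 2))), h)), 210) = Add(Add(Pow(h, 2), Mul(Mul(Rational(1, 2), Mul(5, Pow(5, Rational(1, 2)))), h)), 210) = Add(Add(Pow(h, 2), Mul(Mul(Rational(5, 2), Pow(5, Rational(1, 2))), h)), 210) = Add(Add(Pow(h, 2), Mul(Rational(5, 2), h, Pow(5, Rational(1, 2)))), 210) = Add(210, Pow(h, 2), Mul(Rational(5, 2), h, Pow(5, Rational(1, 2)))))
Add(Function('D')(374), Pow(Add(-164061, 23730), Rational(1, 2))) = Add(Add(210, Pow(374, 2), Mul(Rational(5, 2), 374, Pow(5, Rational(1, 2)))), Pow(Add(-164061, 23730), Rational(1, 2))) = Add(Add(210, 139876, Mul(935, Pow(5, Rational(1, 2)))), Pow(-140331, Rational(1, 2))) = Add(Add(140086, Mul(935, Pow(5, Rational(1, 2)))), Mul(I, Pow(140331, Rational(1, 2)))) = Add(140086, Mul(935, Pow(5, Rational(1, 2))), Mul(I, Pow(140331, Rational(1, 2))))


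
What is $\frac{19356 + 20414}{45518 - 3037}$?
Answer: $\frac{39770}{42481} \approx 0.93618$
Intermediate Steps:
$\frac{19356 + 20414}{45518 - 3037} = \frac{39770}{42481}$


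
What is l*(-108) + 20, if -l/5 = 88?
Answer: 47540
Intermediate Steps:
l = -440 (l = -5*88 = -440)
l*(-108) + 20 = -440*(-108) + 20 = 47520 + 20 = 47540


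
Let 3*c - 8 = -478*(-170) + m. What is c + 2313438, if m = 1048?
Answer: 7022630/3 ≈ 2.3409e+6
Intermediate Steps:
c = 82316/3 (c = 8/3 + (-478*(-170) + 1048)/3 = 8/3 + (81260 + 1048)/3 = 8/3 + (⅓)*82308 = 8/3 + 27436 = 82316/3 ≈ 27439.)
c + 2313438 = 82316/3 + 2313438 = 7022630/3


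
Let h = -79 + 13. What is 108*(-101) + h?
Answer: -10974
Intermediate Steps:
h = -66
108*(-101) + h = 108*(-101) - 66 = -10908 - 66 = -10974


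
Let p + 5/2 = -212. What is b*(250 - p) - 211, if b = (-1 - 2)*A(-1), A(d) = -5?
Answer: 13513/2 ≈ 6756.5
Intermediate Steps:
p = -429/2 (p = -5/2 - 212 = -429/2 ≈ -214.50)
b = 15 (b = (-1 - 2)*(-5) = -3*(-5) = 15)
b*(250 - p) - 211 = 15*(250 - 1*(-429/2)) - 211 = 15*(250 + 429/2) - 211 = 15*(929/2) - 211 = 13935/2 - 211 = 13513/2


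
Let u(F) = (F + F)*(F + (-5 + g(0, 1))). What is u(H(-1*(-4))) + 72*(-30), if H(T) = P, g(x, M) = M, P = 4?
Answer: -2160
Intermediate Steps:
H(T) = 4
u(F) = 2*F*(-4 + F) (u(F) = (F + F)*(F + (-5 + 1)) = (2*F)*(F - 4) = (2*F)*(-4 + F) = 2*F*(-4 + F))
u(H(-1*(-4))) + 72*(-30) = 2*4*(-4 + 4) + 72*(-30) = 2*4*0 - 2160 = 0 - 2160 = -2160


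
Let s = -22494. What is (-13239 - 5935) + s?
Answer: -41668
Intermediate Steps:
(-13239 - 5935) + s = (-13239 - 5935) - 22494 = -19174 - 22494 = -41668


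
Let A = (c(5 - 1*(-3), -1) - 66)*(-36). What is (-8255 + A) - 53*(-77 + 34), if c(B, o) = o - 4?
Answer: -3420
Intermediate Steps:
c(B, o) = -4 + o
A = 2556 (A = ((-4 - 1) - 66)*(-36) = (-5 - 66)*(-36) = -71*(-36) = 2556)
(-8255 + A) - 53*(-77 + 34) = (-8255 + 2556) - 53*(-77 + 34) = -5699 - 53*(-43) = -5699 + 2279 = -3420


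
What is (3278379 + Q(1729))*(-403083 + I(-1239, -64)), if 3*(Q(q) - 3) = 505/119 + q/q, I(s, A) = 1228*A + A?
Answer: -187939711691174/119 ≈ -1.5793e+12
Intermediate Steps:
I(s, A) = 1229*A
Q(q) = 565/119 (Q(q) = 3 + (505/119 + q/q)/3 = 3 + (505*(1/119) + 1)/3 = 3 + (505/119 + 1)/3 = 3 + (1/3)*(624/119) = 3 + 208/119 = 565/119)
(3278379 + Q(1729))*(-403083 + I(-1239, -64)) = (3278379 + 565/119)*(-403083 + 1229*(-64)) = 390127666*(-403083 - 78656)/119 = (390127666/119)*(-481739) = -187939711691174/119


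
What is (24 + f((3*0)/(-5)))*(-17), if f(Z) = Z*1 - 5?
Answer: -323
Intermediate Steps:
f(Z) = -5 + Z (f(Z) = Z - 5 = -5 + Z)
(24 + f((3*0)/(-5)))*(-17) = (24 + (-5 + (3*0)/(-5)))*(-17) = (24 + (-5 + 0*(-1/5)))*(-17) = (24 + (-5 + 0))*(-17) = (24 - 5)*(-17) = 19*(-17) = -323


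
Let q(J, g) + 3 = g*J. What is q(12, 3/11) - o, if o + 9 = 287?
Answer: -3055/11 ≈ -277.73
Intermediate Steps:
o = 278 (o = -9 + 287 = 278)
q(J, g) = -3 + J*g (q(J, g) = -3 + g*J = -3 + J*g)
q(12, 3/11) - o = (-3 + 12*(3/11)) - 1*278 = (-3 + 12*(3*(1/11))) - 278 = (-3 + 12*(3/11)) - 278 = (-3 + 36/11) - 278 = 3/11 - 278 = -3055/11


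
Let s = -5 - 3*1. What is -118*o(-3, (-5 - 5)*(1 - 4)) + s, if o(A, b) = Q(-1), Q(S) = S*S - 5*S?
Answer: -716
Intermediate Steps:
Q(S) = S² - 5*S
s = -8 (s = -5 - 3 = -8)
o(A, b) = 6 (o(A, b) = -(-5 - 1) = -1*(-6) = 6)
-118*o(-3, (-5 - 5)*(1 - 4)) + s = -118*6 - 8 = -708 - 8 = -716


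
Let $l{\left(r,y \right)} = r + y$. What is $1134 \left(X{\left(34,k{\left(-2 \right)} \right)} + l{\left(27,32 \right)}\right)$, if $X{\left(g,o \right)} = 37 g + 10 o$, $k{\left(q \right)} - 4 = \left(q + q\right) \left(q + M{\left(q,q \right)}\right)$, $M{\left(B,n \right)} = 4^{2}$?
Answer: $903798$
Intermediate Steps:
$M{\left(B,n \right)} = 16$
$k{\left(q \right)} = 4 + 2 q \left(16 + q\right)$ ($k{\left(q \right)} = 4 + \left(q + q\right) \left(q + 16\right) = 4 + 2 q \left(16 + q\right)$)
$X{\left(g,o \right)} = 10 o + 37 g$
$1134 \left(X{\left(34,k{\left(-2 \right)} \right)} + l{\left(27,32 \right)}\right) = 1134 \left(\left(10 \left(4 + 2 \left(-2\right)^{2} + 32 \left(-2\right)\right) + 37 \cdot 34\right) + \left(27 + 32\right)\right) = 1134 \left(\left(10 \left(4 + 2 \cdot 4 - 64\right) + 1258\right) + 59\right) = 1134 \left(\left(10 \left(4 + 8 - 64\right) + 1258\right) + 59\right) = 1134 \left(\left(10 \left(-52\right) + 1258\right) + 59\right) = 1134 \left(\left(-520 + 1258\right) + 59\right) = 1134 \left(738 + 59\right) = 1134 \cdot 797 = 903798$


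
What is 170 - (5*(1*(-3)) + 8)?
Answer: 177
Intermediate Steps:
170 - (5*(1*(-3)) + 8) = 170 - (5*(-3) + 8) = 170 - (-15 + 8) = 170 - 1*(-7) = 170 + 7 = 177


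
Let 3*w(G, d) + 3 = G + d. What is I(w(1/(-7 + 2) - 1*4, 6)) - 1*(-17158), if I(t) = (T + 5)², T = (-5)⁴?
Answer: 414058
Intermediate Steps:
T = 625
w(G, d) = -1 + G/3 + d/3 (w(G, d) = -1 + (G + d)/3 = -1 + (G/3 + d/3) = -1 + G/3 + d/3)
I(t) = 396900 (I(t) = (625 + 5)² = 630² = 396900)
I(w(1/(-7 + 2) - 1*4, 6)) - 1*(-17158) = 396900 - 1*(-17158) = 396900 + 17158 = 414058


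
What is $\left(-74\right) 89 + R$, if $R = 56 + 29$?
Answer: $-6501$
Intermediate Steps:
$R = 85$
$\left(-74\right) 89 + R = \left(-74\right) 89 + 85 = -6586 + 85 = -6501$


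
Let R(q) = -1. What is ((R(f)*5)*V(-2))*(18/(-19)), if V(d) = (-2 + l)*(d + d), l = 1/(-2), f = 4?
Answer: 900/19 ≈ 47.368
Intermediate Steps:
l = -1/2 (l = 1*(-1/2) = -1/2 ≈ -0.50000)
V(d) = -5*d (V(d) = (-2 - 1/2)*(d + d) = -5*d)
((R(f)*5)*V(-2))*(18/(-19)) = ((-1*5)*(-5*(-2)))*(18/(-19)) = (-5*10)*(18*(-1/19)) = -50*(-18/19) = 900/19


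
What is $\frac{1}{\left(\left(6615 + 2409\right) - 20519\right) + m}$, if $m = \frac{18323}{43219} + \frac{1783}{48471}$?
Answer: $- \frac{2094868149}{24079544179145} \approx -8.6998 \cdot 10^{-5}$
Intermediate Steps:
$m = \frac{965193610}{2094868149}$ ($m = 18323 \cdot \frac{1}{43219} + 1783 \cdot \frac{1}{48471} = \frac{18323}{43219} + \frac{1783}{48471} = \frac{965193610}{2094868149} \approx 0.46074$)
$\frac{1}{\left(\left(6615 + 2409\right) - 20519\right) + m} = \frac{1}{\left(\left(6615 + 2409\right) - 20519\right) + \frac{965193610}{2094868149}} = \frac{1}{\left(9024 - 20519\right) + \frac{965193610}{2094868149}} = \frac{1}{-11495 + \frac{965193610}{2094868149}} = \frac{1}{- \frac{24079544179145}{2094868149}} = - \frac{2094868149}{24079544179145}$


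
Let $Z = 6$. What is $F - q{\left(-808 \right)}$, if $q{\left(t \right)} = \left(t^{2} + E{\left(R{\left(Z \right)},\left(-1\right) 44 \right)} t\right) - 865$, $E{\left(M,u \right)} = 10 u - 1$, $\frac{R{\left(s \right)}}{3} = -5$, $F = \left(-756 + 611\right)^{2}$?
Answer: $-987302$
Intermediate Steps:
$F = 21025$ ($F = \left(-145\right)^{2} = 21025$)
$R{\left(s \right)} = -15$ ($R{\left(s \right)} = 3 \left(-5\right) = -15$)
$E{\left(M,u \right)} = -1 + 10 u$
$q{\left(t \right)} = -865 + t^{2} - 441 t$ ($q{\left(t \right)} = \left(t^{2} + \left(-1 + 10 \left(\left(-1\right) 44\right)\right) t\right) - 865 = \left(t^{2} + \left(-1 + 10 \left(-44\right)\right) t\right) - 865 = \left(t^{2} + \left(-1 - 440\right) t\right) - 865 = \left(t^{2} - 441 t\right) - 865 = -865 + t^{2} - 441 t$)
$F - q{\left(-808 \right)} = 21025 - \left(-865 + \left(-808\right)^{2} - -356328\right) = 21025 - \left(-865 + 652864 + 356328\right) = 21025 - 1008327 = -987302$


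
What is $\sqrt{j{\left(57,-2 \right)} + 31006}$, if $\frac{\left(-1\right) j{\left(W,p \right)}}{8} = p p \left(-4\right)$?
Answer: $\sqrt{31134} \approx 176.45$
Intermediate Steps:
$j{\left(W,p \right)} = 32 p^{2}$ ($j{\left(W,p \right)} = - 8 p p \left(-4\right) = - 8 p^{2} \left(-4\right) = - 8 \left(- 4 p^{2}\right) = 32 p^{2}$)
$\sqrt{j{\left(57,-2 \right)} + 31006} = \sqrt{32 \left(-2\right)^{2} + 31006} = \sqrt{32 \cdot 4 + 31006} = \sqrt{128 + 31006} = \sqrt{31134}$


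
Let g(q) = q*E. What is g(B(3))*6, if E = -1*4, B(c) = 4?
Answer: -96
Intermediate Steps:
E = -4
g(q) = -4*q (g(q) = q*(-4) = -4*q)
g(B(3))*6 = -4*4*6 = -16*6 = -96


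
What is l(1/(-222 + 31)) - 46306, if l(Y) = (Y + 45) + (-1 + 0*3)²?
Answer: -8835661/191 ≈ -46260.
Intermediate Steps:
l(Y) = 46 + Y (l(Y) = (45 + Y) + (-1 + 0)² = (45 + Y) + (-1)² = (45 + Y) + 1 = 46 + Y)
l(1/(-222 + 31)) - 46306 = (46 + 1/(-222 + 31)) - 46306 = (46 + 1/(-191)) - 46306 = (46 - 1/191) - 46306 = 8785/191 - 46306 = -8835661/191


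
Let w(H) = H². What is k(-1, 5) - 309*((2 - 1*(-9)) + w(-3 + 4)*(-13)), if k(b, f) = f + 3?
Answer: 626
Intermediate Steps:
k(b, f) = 3 + f
k(-1, 5) - 309*((2 - 1*(-9)) + w(-3 + 4)*(-13)) = (3 + 5) - 309*((2 - 1*(-9)) + (-3 + 4)²*(-13)) = 8 - 309*((2 + 9) + 1²*(-13)) = 8 - 309*(11 + 1*(-13)) = 8 - 309*(11 - 13) = 8 - 309*(-2) = 8 + 618 = 626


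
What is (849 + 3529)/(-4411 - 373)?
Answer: -2189/2392 ≈ -0.91513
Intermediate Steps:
(849 + 3529)/(-4411 - 373) = 4378/(-4784) = 4378*(-1/4784) = -2189/2392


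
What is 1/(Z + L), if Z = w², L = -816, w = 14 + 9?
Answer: -1/287 ≈ -0.0034843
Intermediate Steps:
w = 23
Z = 529 (Z = 23² = 529)
1/(Z + L) = 1/(529 - 816) = 1/(-287) = -1/287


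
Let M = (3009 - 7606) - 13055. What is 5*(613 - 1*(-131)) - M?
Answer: 21372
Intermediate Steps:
M = -17652 (M = -4597 - 13055 = -17652)
5*(613 - 1*(-131)) - M = 5*(613 - 1*(-131)) - 1*(-17652) = 5*(613 + 131) + 17652 = 5*744 + 17652 = 3720 + 17652 = 21372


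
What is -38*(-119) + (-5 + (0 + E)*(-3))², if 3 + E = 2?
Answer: 4526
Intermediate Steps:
E = -1 (E = -3 + 2 = -1)
-38*(-119) + (-5 + (0 + E)*(-3))² = -38*(-119) + (-5 + (0 - 1)*(-3))² = 4522 + (-5 - 1*(-3))² = 4522 + (-5 + 3)² = 4522 + (-2)² = 4522 + 4 = 4526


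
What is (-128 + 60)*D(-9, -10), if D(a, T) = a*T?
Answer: -6120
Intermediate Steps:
D(a, T) = T*a
(-128 + 60)*D(-9, -10) = (-128 + 60)*(-10*(-9)) = -68*90 = -6120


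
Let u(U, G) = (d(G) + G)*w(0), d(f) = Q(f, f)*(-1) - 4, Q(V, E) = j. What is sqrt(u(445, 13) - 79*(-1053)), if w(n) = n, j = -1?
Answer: 9*sqrt(1027) ≈ 288.42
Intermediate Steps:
Q(V, E) = -1
d(f) = -3 (d(f) = -1*(-1) - 4 = 1 - 4 = -3)
u(U, G) = 0 (u(U, G) = (-3 + G)*0 = 0)
sqrt(u(445, 13) - 79*(-1053)) = sqrt(0 - 79*(-1053)) = sqrt(0 + 83187) = sqrt(83187) = 9*sqrt(1027)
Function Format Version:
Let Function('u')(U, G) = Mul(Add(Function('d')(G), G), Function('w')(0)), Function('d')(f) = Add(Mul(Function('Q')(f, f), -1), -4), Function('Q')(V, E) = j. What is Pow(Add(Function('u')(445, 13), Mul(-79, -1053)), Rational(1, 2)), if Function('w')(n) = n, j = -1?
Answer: Mul(9, Pow(1027, Rational(1, 2))) ≈ 288.42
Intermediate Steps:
Function('Q')(V, E) = -1
Function('d')(f) = -3 (Function('d')(f) = Add(Mul(-1, -1), -4) = Add(1, -4) = -3)
Function('u')(U, G) = 0 (Function('u')(U, G) = Mul(Add(-3, G), 0) = 0)
Pow(Add(Function('u')(445, 13), Mul(-79, -1053)), Rational(1, 2)) = Pow(Add(0, Mul(-79, -1053)), Rational(1, 2)) = Pow(Add(0, 83187), Rational(1, 2)) = Pow(83187, Rational(1, 2)) = Mul(9, Pow(1027, Rational(1, 2)))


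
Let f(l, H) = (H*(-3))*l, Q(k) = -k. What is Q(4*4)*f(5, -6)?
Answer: -1440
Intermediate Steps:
f(l, H) = -3*H*l (f(l, H) = (-3*H)*l = -3*H*l)
Q(4*4)*f(5, -6) = (-4*4)*(-3*(-6)*5) = -1*16*90 = -16*90 = -1440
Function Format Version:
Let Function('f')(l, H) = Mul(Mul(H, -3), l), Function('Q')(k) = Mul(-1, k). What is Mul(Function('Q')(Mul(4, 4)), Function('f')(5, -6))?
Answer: -1440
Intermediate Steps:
Function('f')(l, H) = Mul(-3, H, l) (Function('f')(l, H) = Mul(Mul(-3, H), l) = Mul(-3, H, l))
Mul(Function('Q')(Mul(4, 4)), Function('f')(5, -6)) = Mul(Mul(-1, Mul(4, 4)), Mul(-3, -6, 5)) = Mul(Mul(-1, 16), 90) = Mul(-16, 90) = -1440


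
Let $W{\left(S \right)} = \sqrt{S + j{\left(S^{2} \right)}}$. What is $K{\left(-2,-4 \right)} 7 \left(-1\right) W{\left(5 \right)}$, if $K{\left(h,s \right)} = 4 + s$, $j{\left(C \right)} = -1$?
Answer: $0$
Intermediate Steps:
$W{\left(S \right)} = \sqrt{-1 + S}$ ($W{\left(S \right)} = \sqrt{S - 1} = \sqrt{-1 + S}$)
$K{\left(-2,-4 \right)} 7 \left(-1\right) W{\left(5 \right)} = \left(4 - 4\right) 7 \left(-1\right) \sqrt{-1 + 5} = 0 \cdot 7 \left(-1\right) \sqrt{4} = 0 \left(-1\right) 2 = 0 \cdot 2 = 0$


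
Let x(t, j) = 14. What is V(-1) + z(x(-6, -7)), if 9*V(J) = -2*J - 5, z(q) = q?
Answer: 41/3 ≈ 13.667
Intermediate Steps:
V(J) = -5/9 - 2*J/9 (V(J) = (-2*J - 5)/9 = (-5 - 2*J)/9 = -5/9 - 2*J/9)
V(-1) + z(x(-6, -7)) = (-5/9 - 2/9*(-1)) + 14 = (-5/9 + 2/9) + 14 = -1/3 + 14 = 41/3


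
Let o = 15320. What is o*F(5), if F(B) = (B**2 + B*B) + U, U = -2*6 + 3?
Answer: 628120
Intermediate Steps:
U = -9 (U = -12 + 3 = -9)
F(B) = -9 + 2*B**2 (F(B) = (B**2 + B*B) - 9 = (B**2 + B**2) - 9 = 2*B**2 - 9 = -9 + 2*B**2)
o*F(5) = 15320*(-9 + 2*5**2) = 15320*(-9 + 2*25) = 15320*(-9 + 50) = 15320*41 = 628120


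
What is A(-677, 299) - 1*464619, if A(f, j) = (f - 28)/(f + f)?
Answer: -629093421/1354 ≈ -4.6462e+5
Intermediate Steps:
A(f, j) = (-28 + f)/(2*f) (A(f, j) = (-28 + f)/((2*f)) = (-28 + f)*(1/(2*f)) = (-28 + f)/(2*f))
A(-677, 299) - 1*464619 = (1/2)*(-28 - 677)/(-677) - 1*464619 = (1/2)*(-1/677)*(-705) - 464619 = 705/1354 - 464619 = -629093421/1354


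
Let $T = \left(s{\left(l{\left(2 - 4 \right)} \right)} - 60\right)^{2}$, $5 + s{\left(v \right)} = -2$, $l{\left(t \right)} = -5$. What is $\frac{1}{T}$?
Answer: $\frac{1}{4489} \approx 0.00022277$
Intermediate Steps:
$s{\left(v \right)} = -7$ ($s{\left(v \right)} = -5 - 2 = -7$)
$T = 4489$ ($T = \left(-7 - 60\right)^{2} = \left(-67\right)^{2} = 4489$)
$\frac{1}{T} = \frac{1}{4489}$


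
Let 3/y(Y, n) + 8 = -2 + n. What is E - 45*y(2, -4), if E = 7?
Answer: 233/14 ≈ 16.643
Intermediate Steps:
y(Y, n) = 3/(-10 + n) (y(Y, n) = 3/(-8 + (-2 + n)) = 3/(-10 + n))
E - 45*y(2, -4) = 7 - 135/(-10 - 4) = 7 - 135/(-14) = 7 - 135*(-1)/14 = 7 - 45*(-3/14) = 7 + 135/14 = 233/14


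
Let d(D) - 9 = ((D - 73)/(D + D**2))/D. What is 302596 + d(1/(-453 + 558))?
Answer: -26209735/53 ≈ -4.9452e+5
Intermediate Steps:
d(D) = 9 + (-73 + D)/(D*(D + D**2)) (d(D) = 9 + ((D - 73)/(D + D**2))/D = 9 + ((-73 + D)/(D + D**2))/D = 9 + (-73 + D)/(D*(D + D**2)))
302596 + d(1/(-453 + 558)) = 302596 + (-73 + 1/(-453 + 558) + 9*(1/(-453 + 558))**2 + 9*(1/(-453 + 558))**3)/((1/(-453 + 558))**2*(1 + 1/(-453 + 558))) = 302596 + (-73 + 1/105 + 9*(1/105)**2 + 9*(1/105)**3)/((1/105)**2*(1 + 1/105)) = 302596 + (-73 + 1/105 + 9*(1/105)**2 + 9*(1/105)**3)/(105**(-2)*(1 + 1/105)) = 302596 + 11025*(-73 + 1/105 + 9*(1/11025) + 9*(1/1157625))/(106/105) = 302596 + 11025*(105/106)*(-73 + 1/105 + 1/1225 + 1/128625) = 302596 + 11025*(105/106)*(-9388294/128625) = 302596 - 42247323/53 = -26209735/53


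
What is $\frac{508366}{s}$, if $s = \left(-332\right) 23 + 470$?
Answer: $- \frac{254183}{3583} \approx -70.941$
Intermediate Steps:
$s = -7166$ ($s = -7636 + 470 = -7166$)
$\frac{508366}{s} = \frac{508366}{-7166} = 508366 \left(- \frac{1}{7166}\right) = - \frac{254183}{3583}$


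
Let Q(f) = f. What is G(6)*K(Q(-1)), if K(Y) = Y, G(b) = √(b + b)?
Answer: -2*√3 ≈ -3.4641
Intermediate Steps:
G(b) = √2*√b (G(b) = √(2*b) = √2*√b)
G(6)*K(Q(-1)) = (√2*√6)*(-1) = (2*√3)*(-1) = -2*√3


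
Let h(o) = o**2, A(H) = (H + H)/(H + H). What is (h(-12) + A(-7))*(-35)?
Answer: -5075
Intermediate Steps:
A(H) = 1 (A(H) = (2*H)/((2*H)) = (2*H)*(1/(2*H)) = 1)
(h(-12) + A(-7))*(-35) = ((-12)**2 + 1)*(-35) = (144 + 1)*(-35) = 145*(-35) = -5075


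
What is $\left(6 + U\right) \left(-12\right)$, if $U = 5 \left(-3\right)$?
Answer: $108$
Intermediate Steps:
$U = -15$
$\left(6 + U\right) \left(-12\right) = \left(6 - 15\right) \left(-12\right) = \left(-9\right) \left(-12\right) = 108$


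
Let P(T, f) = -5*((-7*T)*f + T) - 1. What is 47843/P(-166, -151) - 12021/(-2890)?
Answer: 10694375189/2537821710 ≈ 4.2140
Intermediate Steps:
P(T, f) = -1 - 5*T + 35*T*f (P(T, f) = -5*(-7*T*f + T) - 1 = -5*(T - 7*T*f) - 1 = (-5*T + 35*T*f) - 1 = -1 - 5*T + 35*T*f)
47843/P(-166, -151) - 12021/(-2890) = 47843/(-1 - 5*(-166) + 35*(-166)*(-151)) - 12021/(-2890) = 47843/(-1 + 830 + 877310) - 12021*(-1/2890) = 47843/878139 + 12021/2890 = 10694375189/2537821710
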